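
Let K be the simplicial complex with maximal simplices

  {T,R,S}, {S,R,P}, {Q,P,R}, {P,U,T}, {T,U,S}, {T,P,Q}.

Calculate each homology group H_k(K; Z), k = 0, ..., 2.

H_0 = Z,  H_1 = Z,  H_2 = 0.

Fix the vertex order P < Q < R < S < T < U and write every simplex with vertices in increasing order. Then dim K = 2 and the simplices of K are:

  0-simplices (6): P, Q, R, S, T, U
  1-simplices (12): PQ, PR, PS, PT, PU, QR, QT, RS, RT, ST, SU, TU
  2-simplices (6): PQR, PQT, PRS, PTU, RST, STU

giving chain groups C_0 ≅ Z^6, C_1 ≅ Z^12, C_2 ≅ Z^6.

Boundary ∂_1: C_1 → C_0 maps an edge to its endpoints' difference, ∂[p,q] = q − p.
The 6×12 boundary matrix has rank 5 and Smith normal form diag(1,1,1,1,1).

Boundary ∂_2: C_2 → C_1 sends each 2-simplex [p,q,r] to [q,r] − [p,r] + [p,q]. For instance
  ∂RST = ST − RT + RS,
  ∂PQR = QR − PR + PQ.
This gives a 12×6 integer matrix of rank 6; reducing to Smith normal form yields diagonal entries (1,1,1,1,1,1).

Computing H_k = (kernel of ∂_k) / (image of ∂_{k+1}):

  H_0: rank C_0 − rank ∂_1 = 6 − 5 = 1, and the invariant factors of ∂_1 are all 1, so H_0 ≅ Z.
  H_1: rank ker ∂_1 − rank ∂_2 = (12 − 5) − 6 = 1, and the invariant factors of ∂_2 are all 1, so H_1 ≅ Z.
  H_2: rank ker ∂_2 − rank ∂_3 = (6 − 6) − 0 = 0, and there is no ∂_3, so H_2 ≅ 0.

As a check, the Euler characteristic is 6 − 12 + 6 = 0, which agrees with 1 − 1 + 0 = 0.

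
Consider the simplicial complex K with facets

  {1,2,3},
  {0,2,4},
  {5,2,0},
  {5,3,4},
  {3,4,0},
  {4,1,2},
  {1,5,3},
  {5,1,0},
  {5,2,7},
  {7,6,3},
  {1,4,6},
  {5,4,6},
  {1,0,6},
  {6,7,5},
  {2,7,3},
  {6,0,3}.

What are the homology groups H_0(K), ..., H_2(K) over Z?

K has 8 vertices, 24 edges, 16 triangles.
rank ∂_0 = 0, rank ∂_1 = 7 ⇒ b_0 = 8 − 0 − 7 = 1; all invariant factors of ∂_1 are 1 so no torsion. So H_0 ≅ Z.
rank ∂_1 = 7, rank ∂_2 = 15 ⇒ b_1 = 24 − 7 − 15 = 2; all invariant factors of ∂_2 are 1 so no torsion. So H_1 ≅ Z^2.
rank ∂_2 = 15, rank ∂_3 = 0 ⇒ b_2 = 16 − 15 − 0 = 1. So H_2 ≅ Z.

H_0 = Z,  H_1 = Z^2,  H_2 = Z.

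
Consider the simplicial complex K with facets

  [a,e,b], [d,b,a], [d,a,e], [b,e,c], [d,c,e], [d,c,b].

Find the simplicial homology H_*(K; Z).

H_0 ≅ Z,  H_1 = 0,  H_2 ≅ Z.

Fix the vertex order a < b < c < d < e and write every simplex with vertices in increasing order. Then dim K = 2 and the simplices of K are:

  0-simplices (5): a, b, c, d, e
  1-simplices (9): ab, ad, ae, bc, bd, be, cd, ce, de
  2-simplices (6): abd, abe, ade, bcd, bce, cde

so the chain groups are C_0 ≅ Z^5, C_1 ≅ Z^9, C_2 ≅ Z^6.

Boundary ∂_1: C_1 → C_0 sends each edge [p,q] (with p < q) to q − p. For instance
  ∂ad = d − a.
The 5×9 boundary matrix has rank 4 and Smith normal form diag(1,1,1,1).

The boundary map ∂_2: C_2 → C_1 sends each 2-simplex [p,q,r] to [q,r] − [p,r] + [p,q]. For instance
  ∂abe = be − ae + ab,
  ∂bce = ce − be + bc.
The resulting 9×6 matrix has rank 5, and its Smith normal form has invariant factors (1,1,1,1,1).

Reading off H_k = ker ∂_k / im ∂_{k+1}:

  H_0: rank C_0 − rank ∂_1 = 5 − 4 = 1, and the invariant factors of ∂_1 are all 1, so H_0 = Z.
  H_1: rank ker ∂_1 − rank ∂_2 = (9 − 4) − 5 = 0, and the invariant factors of ∂_2 are all 1, so H_1 = 0.
  H_2: rank ker ∂_2 − rank ∂_3 = (6 − 5) − 0 = 1, and there is no ∂_3, so H_2 = Z.

As a check, the Euler characteristic is 5 − 9 + 6 = 2, which agrees with 1 − 0 + 1 = 2.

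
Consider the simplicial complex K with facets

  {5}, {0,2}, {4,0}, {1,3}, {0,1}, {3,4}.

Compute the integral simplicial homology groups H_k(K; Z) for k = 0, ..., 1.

H_0 ≅ Z^2,  H_1 ≅ Z.

Order the vertices as 0 < 1 < 2 < 3 < 4 < 5. Listing each simplex with vertices in this order, K has dimension 1 with simplices:

  0-simplices (6): [0], [1], [2], [3], [4], [5]
  1-simplices (5): [0,1], [0,2], [0,4], [1,3], [3,4]

so the chain groups are C_0 ≅ Z^6, C_1 ≅ Z^5.

The boundary map ∂_1: C_1 → C_0 sends each edge [p,q] (with p < q) to q − p. For instance
  ∂[3,4] = [4] − [3].
This gives a 6×5 integer matrix of rank 4; reducing to Smith normal form yields diagonal entries (1,1,1,1).

Computing H_k = (kernel of ∂_k) / (image of ∂_{k+1}):

  H_0: rank C_0 − rank ∂_1 = 6 − 4 = 2, and the invariant factors of ∂_1 are all 1, so H_0 ≅ Z^2.
  H_1: rank ker ∂_1 − rank ∂_2 = (5 − 4) − 0 = 1, and there is no ∂_2, so H_1 ≅ Z.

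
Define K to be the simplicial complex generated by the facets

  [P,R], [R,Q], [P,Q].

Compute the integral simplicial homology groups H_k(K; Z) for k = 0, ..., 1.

Fix the vertex order P < Q < R and write every simplex with vertices in increasing order. Then dim K = 1 and the simplices of K are:

  0-simplices (3): P, Q, R
  1-simplices (3): PQ, PR, QR

so the chain groups are C_0 ≅ Z^3, C_1 ≅ Z^3.

The boundary map ∂_1: C_1 → C_0 is given by ∂[p,q] = [q] − [p].
The resulting 3×3 matrix has rank 2, and its Smith normal form has invariant factors (1,1).

Computing H_k = (kernel of ∂_k) / (image of ∂_{k+1}):

  H_0: rank C_0 − rank ∂_1 = 3 − 2 = 1, and the invariant factors of ∂_1 are all 1, so H_0 ≅ Z.
  H_1: rank ker ∂_1 − rank ∂_2 = (3 − 2) − 0 = 1, and there is no ∂_2, so H_1 ≅ Z.

As a check, the Euler characteristic is 3 − 3 = 0, which agrees with 1 − 1 = 0.

H_0 ≅ Z,  H_1 ≅ Z.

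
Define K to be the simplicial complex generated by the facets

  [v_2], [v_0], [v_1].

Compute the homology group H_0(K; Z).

K has 3 vertices.
rank ∂_0 = 0, rank ∂_1 = 0 ⇒ b_0 = 3 − 0 − 0 = 3. So H_0 ≅ Z^3.

H_0 = Z^3.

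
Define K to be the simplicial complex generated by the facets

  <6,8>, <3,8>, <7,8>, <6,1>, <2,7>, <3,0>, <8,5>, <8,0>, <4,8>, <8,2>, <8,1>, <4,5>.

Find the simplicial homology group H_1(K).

H_1 ≅ Z^4.

Take the total order 0 < 1 < 2 < 3 < 4 < 5 < 6 < 7 < 8 on the vertex set. Then K (dimension 1) consists of the simplices:

  0-simplices (9): [0], [1], [2], [3], [4], [5], [6], [7], [8]
  1-simplices (12): [0,3], [0,8], [1,6], [1,8], [2,7], [2,8], [3,8], [4,5], [4,8], [5,8], [6,8], [7,8]

so the chain groups are C_0 ≅ Z^9, C_1 ≅ Z^12.

The boundary map ∂_1: C_1 → C_0 sends each edge [p,q] (with p < q) to q − p.
The resulting 9×12 matrix has rank 8, and its Smith normal form has invariant factors (1,1,1,1,1,1,1,1).

Computing H_k = (kernel of ∂_k) / (image of ∂_{k+1}):

  H_1: rank ker ∂_1 − rank ∂_2 = (12 − 8) − 0 = 4, and there is no ∂_2, so H_1 ≅ Z^4.

(K is a triangulation of a wedge of 4 circles.)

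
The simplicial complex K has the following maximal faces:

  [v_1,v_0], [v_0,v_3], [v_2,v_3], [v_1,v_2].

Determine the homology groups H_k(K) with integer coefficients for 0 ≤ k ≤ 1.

H_0 = Z,  H_1 = Z.

We work with the vertex ordering v_0 < v_1 < v_2 < v_3. The simplices of K, each written with vertices in increasing order, are:

  0-simplices (4): [v_0], [v_1], [v_2], [v_3]
  1-simplices (4): [v_0,v_1], [v_0,v_3], [v_1,v_2], [v_2,v_3]

Hence C_0 ≅ Z^4, C_1 ≅ Z^4.

∂_1: C_1 → C_0 maps an edge to its endpoints' difference, ∂[p,q] = q − p. For instance
  ∂[v_0,v_1] = [v_1] − [v_0].
The 4×4 boundary matrix has rank 3 and Smith normal form diag(1,1,1).

Now H_k = ker ∂_k / im ∂_{k+1}, so:

  H_0: rank C_0 − rank ∂_1 = 4 − 3 = 1, and the invariant factors of ∂_1 are all 1, so H_0 ≅ Z.
  H_1: rank ker ∂_1 − rank ∂_2 = (4 − 3) − 0 = 1, and there is no ∂_2, so H_1 ≅ Z.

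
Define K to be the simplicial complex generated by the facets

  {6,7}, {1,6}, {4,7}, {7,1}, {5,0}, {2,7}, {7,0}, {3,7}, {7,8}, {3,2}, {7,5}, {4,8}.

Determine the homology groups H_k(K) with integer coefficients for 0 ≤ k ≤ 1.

H_0 = Z,  H_1 = Z^4.

Take the total order 0 < 1 < 2 < 3 < 4 < 5 < 6 < 7 < 8 on the vertex set. Then K (dimension 1) consists of the simplices:

  0-simplices (9): [0], [1], [2], [3], [4], [5], [6], [7], [8]
  1-simplices (12): [0,5], [0,7], [1,6], [1,7], [2,3], [2,7], [3,7], [4,7], [4,8], [5,7], [6,7], [7,8]

Hence C_0 ≅ Z^9, C_1 ≅ Z^12.

Boundary ∂_1: C_1 → C_0 is given by ∂[p,q] = [q] − [p].
The 9×12 boundary matrix has rank 8 and Smith normal form diag(1,1,1,1,1,1,1,1).

Now H_k = ker ∂_k / im ∂_{k+1}, so:

  H_0: rank C_0 − rank ∂_1 = 9 − 8 = 1, and the invariant factors of ∂_1 are all 1, so H_0 = Z.
  H_1: rank ker ∂_1 − rank ∂_2 = (12 − 8) − 0 = 4, and there is no ∂_2, so H_1 = Z^4.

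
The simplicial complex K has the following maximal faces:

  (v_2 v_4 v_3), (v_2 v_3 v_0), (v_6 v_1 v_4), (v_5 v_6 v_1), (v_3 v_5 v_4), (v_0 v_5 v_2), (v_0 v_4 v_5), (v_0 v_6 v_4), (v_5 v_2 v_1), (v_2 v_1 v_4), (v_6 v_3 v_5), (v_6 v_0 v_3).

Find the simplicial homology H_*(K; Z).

H_0 ≅ Z,  H_1 ≅ Z/2,  H_2 = 0.

We work with the vertex ordering v_0 < v_1 < v_2 < v_3 < v_4 < v_5 < v_6. The simplices of K, each written with vertices in increasing order, are:

  0-simplices (7): [v_0], [v_1], [v_2], [v_3], [v_4], [v_5], [v_6]
  1-simplices (18): (18 of them)
  2-simplices (12): (12 of them)

giving chain groups C_0 ≅ Z^7, C_1 ≅ Z^18, C_2 ≅ Z^12.

Boundary ∂_1: C_1 → C_0 maps an edge to its endpoints' difference, ∂[p,q] = q − p. For instance
  ∂[v_2,v_3] = [v_3] − [v_2].
The resulting 7×18 matrix has rank 6, and its Smith normal form has invariant factors (1,1,1,1,1,1).

Boundary ∂_2: C_2 → C_1 acts by ∂[p,q,r] = [q,r] − [p,r] + [p,q]. For instance
  ∂[v_0,v_4,v_5] = [v_4,v_5] − [v_0,v_5] + [v_0,v_4],
  ∂[v_1,v_4,v_6] = [v_4,v_6] − [v_1,v_6] + [v_1,v_4].
The resulting 18×12 matrix has rank 12, and its Smith normal form has invariant factors (1,1,1,1,1,1,1,1,1,1,1,2).

Now H_k = ker ∂_k / im ∂_{k+1}, so:

  H_0: rank C_0 − rank ∂_1 = 7 − 6 = 1, and the invariant factors of ∂_1 are all 1, so H_0 = Z.
  H_1: rank ker ∂_1 − rank ∂_2 = (18 − 6) − 12 = 0, and ∂_2 has invariant factor 2 > 1, so H_1 = Z/2.
  H_2: rank ker ∂_2 − rank ∂_3 = (12 − 12) − 0 = 0, and there is no ∂_3, so H_2 = 0.

As a check, the Euler characteristic is 7 − 18 + 12 = 1, which agrees with 1 − 0 + 0 = 1.
(K is a triangulation of the real projective plane RP^2.)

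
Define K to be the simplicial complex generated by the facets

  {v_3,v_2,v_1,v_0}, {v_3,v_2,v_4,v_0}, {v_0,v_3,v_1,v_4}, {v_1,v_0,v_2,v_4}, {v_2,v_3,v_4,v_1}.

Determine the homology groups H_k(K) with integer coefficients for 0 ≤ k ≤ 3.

Order the vertices as v_0 < v_1 < v_2 < v_3 < v_4. Listing each simplex with vertices in this order, K has dimension 3 with simplices:

  0-simplices (5): [v_0], [v_1], [v_2], [v_3], [v_4]
  1-simplices (10): [v_0,v_1], [v_0,v_2], [v_0,v_3], [v_0,v_4], [v_1,v_2], [v_1,v_3], [v_1,v_4], [v_2,v_3], [v_2,v_4], [v_3,v_4]
  2-simplices (10): [v_0,v_1,v_2], [v_0,v_1,v_3], [v_0,v_1,v_4], [v_0,v_2,v_3], [v_0,v_2,v_4], [v_0,v_3,v_4], [v_1,v_2,v_3], [v_1,v_2,v_4], [v_1,v_3,v_4], [v_2,v_3,v_4]
  3-simplices (5): [v_0,v_1,v_2,v_3], [v_0,v_1,v_2,v_4], [v_0,v_1,v_3,v_4], [v_0,v_2,v_3,v_4], [v_1,v_2,v_3,v_4]

so the chain groups are C_0 ≅ Z^5, C_1 ≅ Z^10, C_2 ≅ Z^10, C_3 ≅ Z^5.

The boundary map ∂_1: C_1 → C_0 is given by ∂[p,q] = [q] − [p]. For instance
  ∂[v_0,v_2] = [v_2] − [v_0].
The 5×10 boundary matrix has rank 4 and Smith normal form diag(1,1,1,1).

The boundary map ∂_2: C_2 → C_1 acts by ∂[p,q,r] = [q,r] − [p,r] + [p,q]. For instance
  ∂[v_0,v_2,v_4] = [v_2,v_4] − [v_0,v_4] + [v_0,v_2],
  ∂[v_1,v_3,v_4] = [v_3,v_4] − [v_1,v_4] + [v_1,v_3].
As a 10×10 matrix over Z this has rank 6, with invariant factors (1,1,1,1,1,1).

∂_3: C_3 → C_2 sends each 3-simplex σ to the alternating sum Σ_i (−1)^i (σ with its i-th vertex removed). For instance
  ∂[v_0,v_1,v_2,v_3] = [v_1,v_2,v_3] − [v_0,v_2,v_3] + [v_0,v_1,v_3] − [v_0,v_1,v_2],
  ∂[v_0,v_1,v_3,v_4] = [v_1,v_3,v_4] − [v_0,v_3,v_4] + [v_0,v_1,v_4] − [v_0,v_1,v_3].
The resulting 10×5 matrix has rank 4, and its Smith normal form has invariant factors (1,1,1,1).

Computing H_k = (kernel of ∂_k) / (image of ∂_{k+1}):

  H_0: rank C_0 − rank ∂_1 = 5 − 4 = 1, and the invariant factors of ∂_1 are all 1, so H_0 = Z.
  H_1: rank ker ∂_1 − rank ∂_2 = (10 − 4) − 6 = 0, and the invariant factors of ∂_2 are all 1, so H_1 = 0.
  H_2: rank ker ∂_2 − rank ∂_3 = (10 − 6) − 4 = 0, and the invariant factors of ∂_3 are all 1, so H_2 = 0.
  H_3: rank ker ∂_3 − rank ∂_4 = (5 − 4) − 0 = 1, and there is no ∂_4, so H_3 = Z.

(K is a triangulation of the 3-sphere S^3.)

H_0 = Z,  H_1 = 0,  H_2 = 0,  H_3 = Z.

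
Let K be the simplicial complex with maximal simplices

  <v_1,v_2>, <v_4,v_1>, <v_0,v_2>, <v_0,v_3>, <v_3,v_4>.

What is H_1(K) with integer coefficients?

H_1 ≅ Z.

Order the vertices as v_0 < v_1 < v_2 < v_3 < v_4. Listing each simplex with vertices in this order, K has dimension 1 with simplices:

  0-simplices (5): [v_0], [v_1], [v_2], [v_3], [v_4]
  1-simplices (5): [v_0,v_2], [v_0,v_3], [v_1,v_2], [v_1,v_4], [v_3,v_4]

so the chain groups are C_0 ≅ Z^5, C_1 ≅ Z^5.

Boundary ∂_1: C_1 → C_0 is given by ∂[p,q] = [q] − [p].
This gives a 5×5 integer matrix of rank 4; reducing to Smith normal form yields diagonal entries (1,1,1,1).

From H_k ≅ ker(∂_k) / im(∂_{k+1}) we obtain:

  H_1: rank ker ∂_1 − rank ∂_2 = (5 − 4) − 0 = 1, and there is no ∂_2, so H_1 = Z.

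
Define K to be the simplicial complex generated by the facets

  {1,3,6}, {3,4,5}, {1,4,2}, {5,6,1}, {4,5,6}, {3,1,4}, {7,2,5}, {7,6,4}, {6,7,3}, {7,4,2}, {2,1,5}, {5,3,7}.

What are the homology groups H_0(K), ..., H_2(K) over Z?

Take the total order 1 < 2 < 3 < 4 < 5 < 6 < 7 on the vertex set. Then K (dimension 2) consists of the simplices:

  0-simplices (7): [1], [2], [3], [4], [5], [6], [7]
  1-simplices (18): [1,2], [1,3], [1,4], [1,5], [1,6], [2,4], [2,5], [2,7], [3,4], [3,5], [3,6], [3,7], [4,5], [4,6], [4,7], [5,6], [5,7], [6,7]
  2-simplices (12): [1,2,4], [1,2,5], [1,3,4], [1,3,6], [1,5,6], [2,4,7], [2,5,7], [3,4,5], [3,5,7], [3,6,7], [4,5,6], [4,6,7]

so the chain groups are C_0 ≅ Z^7, C_1 ≅ Z^18, C_2 ≅ Z^12.

Boundary ∂_1: C_1 → C_0 is given by ∂[p,q] = [q] − [p].
This gives a 7×18 integer matrix of rank 6; reducing to Smith normal form yields diagonal entries (1,1,1,1,1,1).

∂_2: C_2 → C_1 acts by ∂[p,q,r] = [q,r] − [p,r] + [p,q]. For instance
  ∂[2,4,7] = [4,7] − [2,7] + [2,4],
  ∂[1,3,4] = [3,4] − [1,4] + [1,3].
This gives a 18×12 integer matrix of rank 12; reducing to Smith normal form yields diagonal entries (1,1,1,1,1,1,1,1,1,1,1,2).

Computing H_k = (kernel of ∂_k) / (image of ∂_{k+1}):

  H_0: rank C_0 − rank ∂_1 = 7 − 6 = 1, and the invariant factors of ∂_1 are all 1, so H_0 = Z.
  H_1: rank ker ∂_1 − rank ∂_2 = (18 − 6) − 12 = 0, and ∂_2 has invariant factor 2 > 1, so H_1 = Z/2.
  H_2: rank ker ∂_2 − rank ∂_3 = (12 − 12) − 0 = 0, and there is no ∂_3, so H_2 = 0.

H_0 = Z,  H_1 = Z/2,  H_2 = 0.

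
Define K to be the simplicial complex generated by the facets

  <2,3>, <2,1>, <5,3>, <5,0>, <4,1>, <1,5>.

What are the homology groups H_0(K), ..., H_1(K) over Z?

H_0 ≅ Z,  H_1 ≅ Z.

Take the total order 0 < 1 < 2 < 3 < 4 < 5 on the vertex set. Then K (dimension 1) consists of the simplices:

  0-simplices (6): [0], [1], [2], [3], [4], [5]
  1-simplices (6): [0,5], [1,2], [1,4], [1,5], [2,3], [3,5]

so the chain groups are C_0 ≅ Z^6, C_1 ≅ Z^6.

∂_1: C_1 → C_0 is given by ∂[p,q] = [q] − [p]. For instance
  ∂[1,5] = [5] − [1].
The 6×6 boundary matrix has rank 5 and Smith normal form diag(1,1,1,1,1).

Now H_k = ker ∂_k / im ∂_{k+1}, so:

  H_0: rank C_0 − rank ∂_1 = 6 − 5 = 1, and the invariant factors of ∂_1 are all 1, so H_0 = Z.
  H_1: rank ker ∂_1 − rank ∂_2 = (6 − 5) − 0 = 1, and there is no ∂_2, so H_1 = Z.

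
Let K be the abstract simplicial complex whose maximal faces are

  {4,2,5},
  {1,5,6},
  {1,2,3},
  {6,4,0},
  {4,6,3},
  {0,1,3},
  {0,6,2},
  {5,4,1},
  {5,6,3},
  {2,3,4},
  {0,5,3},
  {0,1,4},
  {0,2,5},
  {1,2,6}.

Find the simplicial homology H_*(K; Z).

Fix the vertex order 0 < 1 < 2 < 3 < 4 < 5 < 6 and write every simplex with vertices in increasing order. Then dim K = 2 and the simplices of K are:

  0-simplices (7): [0], [1], [2], [3], [4], [5], [6]
  1-simplices (21): [0,1], [0,2], [0,3], [0,4], [0,5], [0,6], [1,2], [1,3], [1,4], [1,5], [1,6], [2,3], [2,4], [2,5], [2,6], [3,4], [3,5], [3,6], [4,5], [4,6], [5,6]
  2-simplices (14): [0,1,3], [0,1,4], [0,2,5], [0,2,6], [0,3,5], [0,4,6], [1,2,3], [1,2,6], [1,4,5], [1,5,6], [2,3,4], [2,4,5], [3,4,6], [3,5,6]

Hence C_0 ≅ Z^7, C_1 ≅ Z^21, C_2 ≅ Z^14.

The boundary map ∂_1: C_1 → C_0 sends each edge [p,q] (with p < q) to q − p. For instance
  ∂[0,4] = [4] − [0].
The 7×21 boundary matrix has rank 6 and Smith normal form diag(1,1,1,1,1,1).

The boundary map ∂_2: C_2 → C_1 acts by ∂[p,q,r] = [q,r] − [p,r] + [p,q]. For instance
  ∂[2,4,5] = [4,5] − [2,5] + [2,4],
  ∂[1,2,6] = [2,6] − [1,6] + [1,2].
The 21×14 boundary matrix has rank 13 and Smith normal form diag(1,1,1,1,1,1,1,1,1,1,1,1,1).

From H_k ≅ ker(∂_k) / im(∂_{k+1}) we obtain:

  H_0: rank C_0 − rank ∂_1 = 7 − 6 = 1, and the invariant factors of ∂_1 are all 1, so H_0 ≅ Z.
  H_1: rank ker ∂_1 − rank ∂_2 = (21 − 6) − 13 = 2, and the invariant factors of ∂_2 are all 1, so H_1 ≅ Z^2.
  H_2: rank ker ∂_2 − rank ∂_3 = (14 − 13) − 0 = 1, and there is no ∂_3, so H_2 ≅ Z.

As a check, the Euler characteristic is 7 − 21 + 14 = 0, which agrees with 1 − 2 + 1 = 0.
(K is a triangulation of the torus T^2.)

H_0 = Z,  H_1 = Z^2,  H_2 = Z.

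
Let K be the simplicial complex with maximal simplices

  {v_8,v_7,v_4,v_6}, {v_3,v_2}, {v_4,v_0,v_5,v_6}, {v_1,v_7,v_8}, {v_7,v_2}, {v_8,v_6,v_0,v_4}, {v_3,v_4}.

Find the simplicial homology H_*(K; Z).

Fix the vertex order v_0 < v_1 < v_2 < v_3 < v_4 < v_5 < v_6 < v_7 < v_8 and write every simplex with vertices in increasing order. Then dim K = 3 and the simplices of K are:

  0-simplices (9): [v_0], [v_1], [v_2], [v_3], [v_4], [v_5], [v_6], [v_7], [v_8]
  1-simplices (17): (17 of them)
  2-simplices (11): (11 of them)
  3-simplices (3): [v_0,v_4,v_5,v_6], [v_0,v_4,v_6,v_8], [v_4,v_6,v_7,v_8]

so the chain groups are C_0 ≅ Z^9, C_1 ≅ Z^17, C_2 ≅ Z^11, C_3 ≅ Z^3.

Boundary ∂_1: C_1 → C_0 maps an edge to its endpoints' difference, ∂[p,q] = q − p.
The 9×17 boundary matrix has rank 8 and Smith normal form diag(1,1,1,1,1,1,1,1).

∂_2: C_2 → C_1 maps a triangle to the signed sum of its edges. For instance
  ∂[v_0,v_6,v_8] = [v_6,v_8] − [v_0,v_8] + [v_0,v_6],
  ∂[v_0,v_4,v_6] = [v_4,v_6] − [v_0,v_6] + [v_0,v_4].
The resulting 17×11 matrix has rank 8, and its Smith normal form has invariant factors (1,1,1,1,1,1,1,1).

Boundary ∂_3: C_3 → C_2 sends each 3-simplex σ to the alternating sum Σ_i (−1)^i (σ with its i-th vertex removed). For instance
  ∂[v_4,v_6,v_7,v_8] = [v_6,v_7,v_8] − [v_4,v_7,v_8] + [v_4,v_6,v_8] − [v_4,v_6,v_7],
  ∂[v_0,v_4,v_6,v_8] = [v_4,v_6,v_8] − [v_0,v_6,v_8] + [v_0,v_4,v_8] − [v_0,v_4,v_6].
The resulting 11×3 matrix has rank 3, and its Smith normal form has invariant factors (1,1,1).

Computing H_k = (kernel of ∂_k) / (image of ∂_{k+1}):

  H_0: rank C_0 − rank ∂_1 = 9 − 8 = 1, and the invariant factors of ∂_1 are all 1, so H_0 ≅ Z.
  H_1: rank ker ∂_1 − rank ∂_2 = (17 − 8) − 8 = 1, and the invariant factors of ∂_2 are all 1, so H_1 ≅ Z.
  H_2: rank ker ∂_2 − rank ∂_3 = (11 − 8) − 3 = 0, and the invariant factors of ∂_3 are all 1, so H_2 ≅ 0.
  H_3: rank ker ∂_3 − rank ∂_4 = (3 − 3) − 0 = 0, and there is no ∂_4, so H_3 ≅ 0.

As a check, the Euler characteristic is 9 − 17 + 11 − 3 = 0, which agrees with 1 − 1 + 0 − 0 = 0.

H_0 = Z,  H_1 = Z,  H_2 = 0,  H_3 = 0.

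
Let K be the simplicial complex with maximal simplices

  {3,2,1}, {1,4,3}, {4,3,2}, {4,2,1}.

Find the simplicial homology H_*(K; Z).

H_0 ≅ Z,  H_1 = 0,  H_2 ≅ Z.

Take the total order 1 < 2 < 3 < 4 on the vertex set. Then K (dimension 2) consists of the simplices:

  0-simplices (4): [1], [2], [3], [4]
  1-simplices (6): [1,2], [1,3], [1,4], [2,3], [2,4], [3,4]
  2-simplices (4): [1,2,3], [1,2,4], [1,3,4], [2,3,4]

so the chain groups are C_0 ≅ Z^4, C_1 ≅ Z^6, C_2 ≅ Z^4.

∂_1: C_1 → C_0 maps an edge to its endpoints' difference, ∂[p,q] = q − p.
The resulting 4×6 matrix has rank 3, and its Smith normal form has invariant factors (1,1,1).

∂_2: C_2 → C_1 maps a triangle to the signed sum of its edges. For instance
  ∂[1,2,3] = [2,3] − [1,3] + [1,2],
  ∂[2,3,4] = [3,4] − [2,4] + [2,3].
As a 6×4 matrix over Z this has rank 3, with invariant factors (1,1,1).

Computing H_k = (kernel of ∂_k) / (image of ∂_{k+1}):

  H_0: rank C_0 − rank ∂_1 = 4 − 3 = 1, and the invariant factors of ∂_1 are all 1, so H_0 ≅ Z.
  H_1: rank ker ∂_1 − rank ∂_2 = (6 − 3) − 3 = 0, and the invariant factors of ∂_2 are all 1, so H_1 ≅ 0.
  H_2: rank ker ∂_2 − rank ∂_3 = (4 − 3) − 0 = 1, and there is no ∂_3, so H_2 ≅ Z.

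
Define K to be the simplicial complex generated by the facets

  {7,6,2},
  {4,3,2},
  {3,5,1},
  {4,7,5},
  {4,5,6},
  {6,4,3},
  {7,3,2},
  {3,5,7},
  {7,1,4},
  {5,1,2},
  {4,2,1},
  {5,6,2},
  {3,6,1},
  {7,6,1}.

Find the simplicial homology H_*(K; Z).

Take the total order 1 < 2 < 3 < 4 < 5 < 6 < 7 on the vertex set. Then K (dimension 2) consists of the simplices:

  0-simplices (7): [1], [2], [3], [4], [5], [6], [7]
  1-simplices (21): [1,2], [1,3], [1,4], [1,5], [1,6], [1,7], [2,3], [2,4], [2,5], [2,6], [2,7], [3,4], [3,5], [3,6], [3,7], [4,5], [4,6], [4,7], [5,6], [5,7], [6,7]
  2-simplices (14): [1,2,4], [1,2,5], [1,3,5], [1,3,6], [1,4,7], [1,6,7], [2,3,4], [2,3,7], [2,5,6], [2,6,7], [3,4,6], [3,5,7], [4,5,6], [4,5,7]

Hence C_0 ≅ Z^7, C_1 ≅ Z^21, C_2 ≅ Z^14.

Boundary ∂_1: C_1 → C_0 maps an edge to its endpoints' difference, ∂[p,q] = q − p. For instance
  ∂[2,6] = [6] − [2].
As a 7×21 matrix over Z this has rank 6, with invariant factors (1,1,1,1,1,1).

The boundary map ∂_2: C_2 → C_1 maps a triangle to the signed sum of its edges. For instance
  ∂[2,3,7] = [3,7] − [2,7] + [2,3],
  ∂[3,4,6] = [4,6] − [3,6] + [3,4].
As a 21×14 matrix over Z this has rank 13, with invariant factors (1,1,1,1,1,1,1,1,1,1,1,1,1).

Computing H_k = (kernel of ∂_k) / (image of ∂_{k+1}):

  H_0: rank C_0 − rank ∂_1 = 7 − 6 = 1, and the invariant factors of ∂_1 are all 1, so H_0 = Z.
  H_1: rank ker ∂_1 − rank ∂_2 = (21 − 6) − 13 = 2, and the invariant factors of ∂_2 are all 1, so H_1 = Z^2.
  H_2: rank ker ∂_2 − rank ∂_3 = (14 − 13) − 0 = 1, and there is no ∂_3, so H_2 = Z.

(K is a triangulation of the torus T^2.)

H_0 = Z,  H_1 = Z^2,  H_2 = Z.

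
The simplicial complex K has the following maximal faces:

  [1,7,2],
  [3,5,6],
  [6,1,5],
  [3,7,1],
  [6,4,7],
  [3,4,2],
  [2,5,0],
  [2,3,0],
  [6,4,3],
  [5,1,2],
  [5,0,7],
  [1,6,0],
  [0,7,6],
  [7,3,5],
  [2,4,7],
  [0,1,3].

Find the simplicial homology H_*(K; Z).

H_0 = Z,  H_1 = Z^2,  H_2 = Z.

We work with the vertex ordering 0 < 1 < 2 < 3 < 4 < 5 < 6 < 7. The simplices of K, each written with vertices in increasing order, are:

  0-simplices (8): [0], [1], [2], [3], [4], [5], [6], [7]
  1-simplices (24): (24 of them)
  2-simplices (16): [0,1,3], [0,1,6], [0,2,3], [0,2,5], [0,5,7], [0,6,7], [1,2,5], [1,2,7], [1,3,7], [1,5,6], [2,3,4], [2,4,7], [3,4,6], [3,5,6], [3,5,7], [4,6,7]

so the chain groups are C_0 ≅ Z^8, C_1 ≅ Z^24, C_2 ≅ Z^16.

Boundary ∂_1: C_1 → C_0 maps an edge to its endpoints' difference, ∂[p,q] = q − p. For instance
  ∂[0,5] = [5] − [0].
As a 8×24 matrix over Z this has rank 7, with invariant factors (1,1,1,1,1,1,1).

∂_2: C_2 → C_1 sends each 2-simplex [p,q,r] to [q,r] − [p,r] + [p,q]. For instance
  ∂[2,3,4] = [3,4] − [2,4] + [2,3],
  ∂[4,6,7] = [6,7] − [4,7] + [4,6].
The resulting 24×16 matrix has rank 15, and its Smith normal form has invariant factors (1,1,1,1,1,1,1,1,1,1,1,1,1,1,1).

Computing H_k = (kernel of ∂_k) / (image of ∂_{k+1}):

  H_0: rank C_0 − rank ∂_1 = 8 − 7 = 1, and the invariant factors of ∂_1 are all 1, so H_0 ≅ Z.
  H_1: rank ker ∂_1 − rank ∂_2 = (24 − 7) − 15 = 2, and the invariant factors of ∂_2 are all 1, so H_1 ≅ Z^2.
  H_2: rank ker ∂_2 − rank ∂_3 = (16 − 15) − 0 = 1, and there is no ∂_3, so H_2 ≅ Z.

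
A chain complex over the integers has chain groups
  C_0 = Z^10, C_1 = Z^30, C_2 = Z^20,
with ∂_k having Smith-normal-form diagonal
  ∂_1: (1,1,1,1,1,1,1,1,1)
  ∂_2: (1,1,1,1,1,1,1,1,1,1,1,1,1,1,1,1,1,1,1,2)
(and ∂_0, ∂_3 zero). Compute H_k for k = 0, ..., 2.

H_0 = Z,  H_1 = Z ⊕ Z/2,  H_2 = 0.

H_0: b_0 = 10 − 0 − 9 = 1; torsion from ∂_1 factors > 1: none. So H_0 = Z.
H_1: b_1 = 30 − 9 − 20 = 1; torsion from ∂_2 factors > 1: [2]. So H_1 = Z ⊕ Z/2.
H_2: b_2 = 20 − 20 − 0 = 0; torsion from ∂_3 factors > 1: none. So H_2 = 0.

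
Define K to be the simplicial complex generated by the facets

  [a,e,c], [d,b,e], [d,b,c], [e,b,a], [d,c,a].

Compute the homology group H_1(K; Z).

H_1 ≅ Z.

K has 5 vertices, 10 edges, 5 triangles.
rank ∂_1 = 4, rank ∂_2 = 5 ⇒ b_1 = 10 − 4 − 5 = 1; all invariant factors of ∂_2 are 1 so no torsion. So H_1 = Z.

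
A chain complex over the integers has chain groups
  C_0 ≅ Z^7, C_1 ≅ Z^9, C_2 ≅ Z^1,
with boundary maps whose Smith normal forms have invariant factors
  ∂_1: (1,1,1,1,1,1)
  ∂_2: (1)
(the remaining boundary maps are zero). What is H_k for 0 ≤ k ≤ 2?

H_0: b_0 = 7 − 0 − 6 = 1; torsion from ∂_1 factors > 1: none. So H_0 ≅ Z.
H_1: b_1 = 9 − 6 − 1 = 2; torsion from ∂_2 factors > 1: none. So H_1 ≅ Z^2.
H_2: b_2 = 1 − 1 − 0 = 0; torsion from ∂_3 factors > 1: none. So H_2 ≅ 0.

H_0 ≅ Z,  H_1 ≅ Z^2,  H_2 = 0.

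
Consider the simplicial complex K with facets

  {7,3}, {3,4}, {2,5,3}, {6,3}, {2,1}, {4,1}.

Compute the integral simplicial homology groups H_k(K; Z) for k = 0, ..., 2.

H_0 ≅ Z,  H_1 ≅ Z,  H_2 = 0.

K has 7 vertices, 8 edges, 1 triangle.
rank ∂_0 = 0, rank ∂_1 = 6 ⇒ b_0 = 7 − 0 − 6 = 1; all invariant factors of ∂_1 are 1 so no torsion. So H_0 = Z.
rank ∂_1 = 6, rank ∂_2 = 1 ⇒ b_1 = 8 − 6 − 1 = 1; all invariant factors of ∂_2 are 1 so no torsion. So H_1 = Z.
rank ∂_2 = 1, rank ∂_3 = 0 ⇒ b_2 = 1 − 1 − 0 = 0. So H_2 = 0.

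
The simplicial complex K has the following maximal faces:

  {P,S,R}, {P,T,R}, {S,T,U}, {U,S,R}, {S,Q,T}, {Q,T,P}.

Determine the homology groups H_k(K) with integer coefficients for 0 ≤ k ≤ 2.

Order the vertices as P < Q < R < S < T < U. Listing each simplex with vertices in this order, K has dimension 2 with simplices:

  0-simplices (6): P, Q, R, S, T, U
  1-simplices (12): PQ, PR, PS, PT, QS, QT, RS, RT, RU, ST, SU, TU
  2-simplices (6): PQT, PRS, PRT, QST, RSU, STU

so the chain groups are C_0 ≅ Z^6, C_1 ≅ Z^12, C_2 ≅ Z^6.

Boundary ∂_1: C_1 → C_0 is given by ∂[p,q] = [q] − [p]. For instance
  ∂PT = T − P.
This gives a 6×12 integer matrix of rank 5; reducing to Smith normal form yields diagonal entries (1,1,1,1,1).

∂_2: C_2 → C_1 maps a triangle to the signed sum of its edges. For instance
  ∂RSU = SU − RU + RS,
  ∂STU = TU − SU + ST.
The 12×6 boundary matrix has rank 6 and Smith normal form diag(1,1,1,1,1,1).

Now H_k = ker ∂_k / im ∂_{k+1}, so:

  H_0: rank C_0 − rank ∂_1 = 6 − 5 = 1, and the invariant factors of ∂_1 are all 1, so H_0 = Z.
  H_1: rank ker ∂_1 − rank ∂_2 = (12 − 5) − 6 = 1, and the invariant factors of ∂_2 are all 1, so H_1 = Z.
  H_2: rank ker ∂_2 − rank ∂_3 = (6 − 6) − 0 = 0, and there is no ∂_3, so H_2 = 0.

As a check, the Euler characteristic is 6 − 12 + 6 = 0, which agrees with 1 − 1 + 0 = 0.
(K is a triangulation of the cylinder S^1 x I.)

H_0 ≅ Z,  H_1 ≅ Z,  H_2 = 0.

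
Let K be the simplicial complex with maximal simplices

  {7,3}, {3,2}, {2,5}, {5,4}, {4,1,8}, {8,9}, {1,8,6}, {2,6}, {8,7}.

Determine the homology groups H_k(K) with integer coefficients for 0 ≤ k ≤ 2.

We work with the vertex ordering 1 < 2 < 3 < 4 < 5 < 6 < 7 < 8 < 9. The simplices of K, each written with vertices in increasing order, are:

  0-simplices (9): [1], [2], [3], [4], [5], [6], [7], [8], [9]
  1-simplices (12): [1,4], [1,6], [1,8], [2,3], [2,5], [2,6], [3,7], [4,5], [4,8], [6,8], [7,8], [8,9]
  2-simplices (2): [1,4,8], [1,6,8]

Hence C_0 ≅ Z^9, C_1 ≅ Z^12, C_2 ≅ Z^2.

∂_1: C_1 → C_0 maps an edge to its endpoints' difference, ∂[p,q] = q − p.
As a 9×12 matrix over Z this has rank 8, with invariant factors (1,1,1,1,1,1,1,1).

∂_2: C_2 → C_1 acts by ∂[p,q,r] = [q,r] − [p,r] + [p,q]. For instance
  ∂[1,6,8] = [6,8] − [1,8] + [1,6],
  ∂[1,4,8] = [4,8] − [1,8] + [1,4].
As a 12×2 matrix over Z this has rank 2, with invariant factors (1,1).

Reading off H_k = ker ∂_k / im ∂_{k+1}:

  H_0: rank C_0 − rank ∂_1 = 9 − 8 = 1, and the invariant factors of ∂_1 are all 1, so H_0 ≅ Z.
  H_1: rank ker ∂_1 − rank ∂_2 = (12 − 8) − 2 = 2, and the invariant factors of ∂_2 are all 1, so H_1 ≅ Z^2.
  H_2: rank ker ∂_2 − rank ∂_3 = (2 − 2) − 0 = 0, and there is no ∂_3, so H_2 ≅ 0.

As a check, the Euler characteristic is 9 − 12 + 2 = -1, which agrees with 1 − 2 + 0 = -1.

H_0 ≅ Z,  H_1 ≅ Z^2,  H_2 = 0.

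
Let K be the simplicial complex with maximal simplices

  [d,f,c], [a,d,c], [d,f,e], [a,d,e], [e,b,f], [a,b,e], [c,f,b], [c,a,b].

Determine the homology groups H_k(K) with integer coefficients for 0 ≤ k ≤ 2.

H_0 = Z,  H_1 = 0,  H_2 = Z.

Fix the vertex order a < b < c < d < e < f and write every simplex with vertices in increasing order. Then dim K = 2 and the simplices of K are:

  0-simplices (6): a, b, c, d, e, f
  1-simplices (12): ab, ac, ad, ae, bc, be, bf, cd, cf, de, df, ef
  2-simplices (8): abc, abe, acd, ade, bcf, bef, cdf, def

Hence C_0 ≅ Z^6, C_1 ≅ Z^12, C_2 ≅ Z^8.

The boundary map ∂_1: C_1 → C_0 maps an edge to its endpoints' difference, ∂[p,q] = q − p. For instance
  ∂ac = c − a.
The 6×12 boundary matrix has rank 5 and Smith normal form diag(1,1,1,1,1).

∂_2: C_2 → C_1 sends each 2-simplex [p,q,r] to [q,r] − [p,r] + [p,q]. For instance
  ∂bcf = cf − bf + bc,
  ∂acd = cd − ad + ac.
As a 12×8 matrix over Z this has rank 7, with invariant factors (1,1,1,1,1,1,1).

Reading off H_k = ker ∂_k / im ∂_{k+1}:

  H_0: rank C_0 − rank ∂_1 = 6 − 5 = 1, and the invariant factors of ∂_1 are all 1, so H_0 ≅ Z.
  H_1: rank ker ∂_1 − rank ∂_2 = (12 − 5) − 7 = 0, and the invariant factors of ∂_2 are all 1, so H_1 ≅ 0.
  H_2: rank ker ∂_2 − rank ∂_3 = (8 − 7) − 0 = 1, and there is no ∂_3, so H_2 ≅ Z.

As a check, the Euler characteristic is 6 − 12 + 8 = 2, which agrees with 1 − 0 + 1 = 2.
(K is a triangulation of the 2-sphere S^2.)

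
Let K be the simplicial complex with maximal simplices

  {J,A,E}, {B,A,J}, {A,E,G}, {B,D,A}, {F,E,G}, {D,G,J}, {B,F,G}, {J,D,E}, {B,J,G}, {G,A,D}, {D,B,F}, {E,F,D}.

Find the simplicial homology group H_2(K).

We work with the vertex ordering A < B < D < E < F < G < J. The simplices of K, each written with vertices in increasing order, are:

  0-simplices (7): A, B, D, E, F, G, J
  1-simplices (18): AB, AD, AE, AG, AJ, BD, BF, BG, BJ, DE, DF, DG, DJ, EF, EG, EJ, FG, GJ
  2-simplices (12): ABD, ABJ, ADG, AEG, AEJ, BDF, BFG, BGJ, DEF, DEJ, DGJ, EFG

giving chain groups C_0 ≅ Z^7, C_1 ≅ Z^18, C_2 ≅ Z^12.

Boundary ∂_1: C_1 → C_0 maps an edge to its endpoints' difference, ∂[p,q] = q − p. For instance
  ∂EG = G − E.
As a 7×18 matrix over Z this has rank 6, with invariant factors (1,1,1,1,1,1).

Boundary ∂_2: C_2 → C_1 sends each 2-simplex [p,q,r] to [q,r] − [p,r] + [p,q]. For instance
  ∂BDF = DF − BF + BD,
  ∂AEJ = EJ − AJ + AE.
As a 18×12 matrix over Z this has rank 12, with invariant factors (1,1,1,1,1,1,1,1,1,1,1,2).

Computing H_k = (kernel of ∂_k) / (image of ∂_{k+1}):

  H_2: rank ker ∂_2 − rank ∂_3 = (12 − 12) − 0 = 0, and there is no ∂_3, so H_2 ≅ 0.

H_2 = 0.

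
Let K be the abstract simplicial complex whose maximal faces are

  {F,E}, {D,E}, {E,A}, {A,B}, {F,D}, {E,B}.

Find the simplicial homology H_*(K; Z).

H_0 ≅ Z,  H_1 ≅ Z^2.

Fix the vertex order A < B < D < E < F and write every simplex with vertices in increasing order. Then dim K = 1 and the simplices of K are:

  0-simplices (5): A, B, D, E, F
  1-simplices (6): AB, AE, BE, DE, DF, EF

so the chain groups are C_0 ≅ Z^5, C_1 ≅ Z^6.

The boundary map ∂_1: C_1 → C_0 is given by ∂[p,q] = [q] − [p]. For instance
  ∂BE = E − B.
This gives a 5×6 integer matrix of rank 4; reducing to Smith normal form yields diagonal entries (1,1,1,1).

Computing H_k = (kernel of ∂_k) / (image of ∂_{k+1}):

  H_0: rank C_0 − rank ∂_1 = 5 − 4 = 1, and the invariant factors of ∂_1 are all 1, so H_0 = Z.
  H_1: rank ker ∂_1 − rank ∂_2 = (6 − 4) − 0 = 2, and there is no ∂_2, so H_1 = Z^2.

As a check, the Euler characteristic is 5 − 6 = -1, which agrees with 1 − 2 = -1.
(K is a triangulation of a wedge of 2 circles.)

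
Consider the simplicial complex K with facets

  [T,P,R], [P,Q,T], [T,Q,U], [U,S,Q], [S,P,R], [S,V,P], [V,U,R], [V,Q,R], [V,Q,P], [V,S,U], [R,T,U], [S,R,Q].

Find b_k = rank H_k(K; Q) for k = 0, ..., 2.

Order the vertices as P < Q < R < S < T < U < V. Listing each simplex with vertices in this order, K has dimension 2 with simplices:

  0-simplices (7): P, Q, R, S, T, U, V
  1-simplices (18): PQ, PR, PS, PT, PV, QR, QS, QT, QU, QV, RS, RT, RU, RV, SU, SV, TU, UV
  2-simplices (12): PQT, PQV, PRS, PRT, PSV, QRS, QRV, QSU, QTU, RTU, RUV, SUV

giving chain groups C_0 ≅ Z^7, C_1 ≅ Z^18, C_2 ≅ Z^12.

∂_1: C_1 → C_0 maps an edge to its endpoints' difference, ∂[p,q] = q − p.
This gives a 7×18 integer matrix of rank 6; reducing to Smith normal form yields diagonal entries (1,1,1,1,1,1).

∂_2: C_2 → C_1 maps a triangle to the signed sum of its edges. For instance
  ∂QSU = SU − QU + QS,
  ∂PRT = RT − PT + PR.
This gives a 18×12 integer matrix of rank 12; reducing to Smith normal form yields diagonal entries (1,1,1,1,1,1,1,1,1,1,1,2).

Now H_k = ker ∂_k / im ∂_{k+1}, so:

  H_0: rank C_0 − rank ∂_1 = 7 − 6 = 1, and the invariant factors of ∂_1 are all 1, so H_0 = Z.
  H_1: rank ker ∂_1 − rank ∂_2 = (18 − 6) − 12 = 0, and ∂_2 has invariant factor 2 > 1, so H_1 = Z/2.
  H_2: rank ker ∂_2 − rank ∂_3 = (12 − 12) − 0 = 0, and there is no ∂_3, so H_2 = 0.

As a check, the Euler characteristic is 7 − 18 + 12 = 1, which agrees with 1 − 0 + 0 = 1.
(K is a triangulation of the real projective plane RP^2.)

Hence the Betti numbers are b_0 = 1, b_1 = 0, b_2 = 0.

b_0 = 1, b_1 = 0, b_2 = 0.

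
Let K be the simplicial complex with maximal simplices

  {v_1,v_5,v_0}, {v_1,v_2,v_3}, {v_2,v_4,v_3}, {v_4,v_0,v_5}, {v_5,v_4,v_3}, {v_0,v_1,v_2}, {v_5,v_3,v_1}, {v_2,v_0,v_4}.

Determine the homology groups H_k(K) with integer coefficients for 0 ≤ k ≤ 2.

Order the vertices as v_0 < v_1 < v_2 < v_3 < v_4 < v_5. Listing each simplex with vertices in this order, K has dimension 2 with simplices:

  0-simplices (6): [v_0], [v_1], [v_2], [v_3], [v_4], [v_5]
  1-simplices (12): [v_0,v_1], [v_0,v_2], [v_0,v_4], [v_0,v_5], [v_1,v_2], [v_1,v_3], [v_1,v_5], [v_2,v_3], [v_2,v_4], [v_3,v_4], [v_3,v_5], [v_4,v_5]
  2-simplices (8): [v_0,v_1,v_2], [v_0,v_1,v_5], [v_0,v_2,v_4], [v_0,v_4,v_5], [v_1,v_2,v_3], [v_1,v_3,v_5], [v_2,v_3,v_4], [v_3,v_4,v_5]

so the chain groups are C_0 ≅ Z^6, C_1 ≅ Z^12, C_2 ≅ Z^8.

∂_1: C_1 → C_0 maps an edge to its endpoints' difference, ∂[p,q] = q − p.
The resulting 6×12 matrix has rank 5, and its Smith normal form has invariant factors (1,1,1,1,1).

The boundary map ∂_2: C_2 → C_1 maps a triangle to the signed sum of its edges. For instance
  ∂[v_1,v_3,v_5] = [v_3,v_5] − [v_1,v_5] + [v_1,v_3],
  ∂[v_0,v_1,v_5] = [v_1,v_5] − [v_0,v_5] + [v_0,v_1].
This gives a 12×8 integer matrix of rank 7; reducing to Smith normal form yields diagonal entries (1,1,1,1,1,1,1).

Reading off H_k = ker ∂_k / im ∂_{k+1}:

  H_0: rank C_0 − rank ∂_1 = 6 − 5 = 1, and the invariant factors of ∂_1 are all 1, so H_0 ≅ Z.
  H_1: rank ker ∂_1 − rank ∂_2 = (12 − 5) − 7 = 0, and the invariant factors of ∂_2 are all 1, so H_1 ≅ 0.
  H_2: rank ker ∂_2 − rank ∂_3 = (8 − 7) − 0 = 1, and there is no ∂_3, so H_2 ≅ Z.

As a check, the Euler characteristic is 6 − 12 + 8 = 2, which agrees with 1 − 0 + 1 = 2.

H_0 ≅ Z,  H_1 = 0,  H_2 ≅ Z.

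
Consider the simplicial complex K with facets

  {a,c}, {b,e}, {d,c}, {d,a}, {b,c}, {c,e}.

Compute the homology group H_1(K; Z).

K has 5 vertices, 6 edges.
rank ∂_1 = 4, rank ∂_2 = 0 ⇒ b_1 = 6 − 4 − 0 = 2. So H_1 ≅ Z^2.

H_1 ≅ Z^2.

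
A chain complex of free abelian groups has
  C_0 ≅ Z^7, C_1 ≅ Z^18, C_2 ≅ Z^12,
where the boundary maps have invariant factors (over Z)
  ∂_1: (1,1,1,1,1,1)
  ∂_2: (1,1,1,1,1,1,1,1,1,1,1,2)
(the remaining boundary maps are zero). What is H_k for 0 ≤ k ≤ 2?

H_0: b_0 = 7 − 0 − 6 = 1; torsion from ∂_1 factors > 1: none. So H_0 ≅ Z.
H_1: b_1 = 18 − 6 − 12 = 0; torsion from ∂_2 factors > 1: [2]. So H_1 ≅ Z/2.
H_2: b_2 = 12 − 12 − 0 = 0; torsion from ∂_3 factors > 1: none. So H_2 ≅ 0.

H_0 ≅ Z,  H_1 ≅ Z/2,  H_2 = 0.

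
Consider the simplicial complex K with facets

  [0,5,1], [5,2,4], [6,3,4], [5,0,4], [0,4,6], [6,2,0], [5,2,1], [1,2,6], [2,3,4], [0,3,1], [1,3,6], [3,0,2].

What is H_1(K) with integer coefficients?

Take the total order 0 < 1 < 2 < 3 < 4 < 5 < 6 on the vertex set. Then K (dimension 2) consists of the simplices:

  0-simplices (7): [0], [1], [2], [3], [4], [5], [6]
  1-simplices (18): [0,1], [0,2], [0,3], [0,4], [0,5], [0,6], [1,2], [1,3], [1,5], [1,6], [2,3], [2,4], [2,5], [2,6], [3,4], [3,6], [4,5], [4,6]
  2-simplices (12): [0,1,3], [0,1,5], [0,2,3], [0,2,6], [0,4,5], [0,4,6], [1,2,5], [1,2,6], [1,3,6], [2,3,4], [2,4,5], [3,4,6]

so the chain groups are C_0 ≅ Z^7, C_1 ≅ Z^18, C_2 ≅ Z^12.

The boundary map ∂_1: C_1 → C_0 is given by ∂[p,q] = [q] − [p].
As a 7×18 matrix over Z this has rank 6, with invariant factors (1,1,1,1,1,1).

∂_2: C_2 → C_1 acts by ∂[p,q,r] = [q,r] − [p,r] + [p,q]. For instance
  ∂[1,2,6] = [2,6] − [1,6] + [1,2],
  ∂[0,2,3] = [2,3] − [0,3] + [0,2].
As a 18×12 matrix over Z this has rank 12, with invariant factors (1,1,1,1,1,1,1,1,1,1,1,2).

From H_k ≅ ker(∂_k) / im(∂_{k+1}) we obtain:

  H_1: rank ker ∂_1 − rank ∂_2 = (18 − 6) − 12 = 0, and ∂_2 has invariant factor 2 > 1, so H_1 = Z/2.

H_1 ≅ Z/2.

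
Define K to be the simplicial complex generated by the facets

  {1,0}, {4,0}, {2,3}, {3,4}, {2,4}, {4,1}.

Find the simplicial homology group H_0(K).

Fix the vertex order 0 < 1 < 2 < 3 < 4 and write every simplex with vertices in increasing order. Then dim K = 1 and the simplices of K are:

  0-simplices (5): [0], [1], [2], [3], [4]
  1-simplices (6): [0,1], [0,4], [1,4], [2,3], [2,4], [3,4]

Hence C_0 ≅ Z^5, C_1 ≅ Z^6.

Boundary ∂_1: C_1 → C_0 maps an edge to its endpoints' difference, ∂[p,q] = q − p.
This gives a 5×6 integer matrix of rank 4; reducing to Smith normal form yields diagonal entries (1,1,1,1).

Now H_k = ker ∂_k / im ∂_{k+1}, so:

  H_0: rank C_0 − rank ∂_1 = 5 − 4 = 1, and the invariant factors of ∂_1 are all 1, so H_0 ≅ Z.

(K is a triangulation of a wedge of 2 circles.)

H_0 = Z.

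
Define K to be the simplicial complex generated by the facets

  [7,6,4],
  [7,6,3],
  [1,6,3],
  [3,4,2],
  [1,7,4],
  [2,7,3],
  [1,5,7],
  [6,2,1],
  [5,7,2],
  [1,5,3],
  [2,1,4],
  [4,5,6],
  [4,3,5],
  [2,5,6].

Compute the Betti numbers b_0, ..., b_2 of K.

b_0 = 1, b_1 = 2, b_2 = 1.

We work with the vertex ordering 1 < 2 < 3 < 4 < 5 < 6 < 7. The simplices of K, each written with vertices in increasing order, are:

  0-simplices (7): [1], [2], [3], [4], [5], [6], [7]
  1-simplices (21): [1,2], [1,3], [1,4], [1,5], [1,6], [1,7], [2,3], [2,4], [2,5], [2,6], [2,7], [3,4], [3,5], [3,6], [3,7], [4,5], [4,6], [4,7], [5,6], [5,7], [6,7]
  2-simplices (14): [1,2,4], [1,2,6], [1,3,5], [1,3,6], [1,4,7], [1,5,7], [2,3,4], [2,3,7], [2,5,6], [2,5,7], [3,4,5], [3,6,7], [4,5,6], [4,6,7]

giving chain groups C_0 ≅ Z^7, C_1 ≅ Z^21, C_2 ≅ Z^14.

The boundary map ∂_1: C_1 → C_0 sends each edge [p,q] (with p < q) to q − p. For instance
  ∂[3,7] = [7] − [3].
The resulting 7×21 matrix has rank 6, and its Smith normal form has invariant factors (1,1,1,1,1,1).

Boundary ∂_2: C_2 → C_1 maps a triangle to the signed sum of its edges. For instance
  ∂[1,3,6] = [3,6] − [1,6] + [1,3],
  ∂[4,5,6] = [5,6] − [4,6] + [4,5].
The 21×14 boundary matrix has rank 13 and Smith normal form diag(1,1,1,1,1,1,1,1,1,1,1,1,1).

Reading off H_k = ker ∂_k / im ∂_{k+1}:

  H_0: rank C_0 − rank ∂_1 = 7 − 6 = 1, and the invariant factors of ∂_1 are all 1, so H_0 ≅ Z.
  H_1: rank ker ∂_1 − rank ∂_2 = (21 − 6) − 13 = 2, and the invariant factors of ∂_2 are all 1, so H_1 ≅ Z^2.
  H_2: rank ker ∂_2 − rank ∂_3 = (14 − 13) − 0 = 1, and there is no ∂_3, so H_2 ≅ Z.

As a check, the Euler characteristic is 7 − 21 + 14 = 0, which agrees with 1 − 2 + 1 = 0.

Hence the Betti numbers are b_0 = 1, b_1 = 2, b_2 = 1.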